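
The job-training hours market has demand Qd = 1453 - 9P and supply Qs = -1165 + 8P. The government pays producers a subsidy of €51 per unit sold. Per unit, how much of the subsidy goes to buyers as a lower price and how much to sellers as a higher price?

Pre-subsidy: 1453 - 9P = -1165 + 8P gives P* = 154, Q* = 67.
With the subsidy, sellers receive Ps = Pb + 51 for each unit, where Pb is the price buyers pay.
Supply in terms of Pb becomes Qs = -1165 + 8(Pb + 51) = -757 + 8Pb. Setting this equal to demand: 1453 - 9Pb = -757 + 8Pb, so Pb = 130.
Sellers receive Ps = 130 + 51 = 181; Q' = 1453 − 9·130 = 283.
Buyers' price falls by P* − Pb = 154 − 130 = 24; sellers' price rises by Ps − P* = 181 − 154 = 27.

Buyers gain €24 per unit; sellers gain €27 per unit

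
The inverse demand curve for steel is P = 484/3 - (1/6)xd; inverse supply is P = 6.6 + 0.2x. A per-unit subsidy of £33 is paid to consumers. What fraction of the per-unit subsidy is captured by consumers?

Consumer share = 5/11

Pre-subsidy: 484/3 - (1/6)x = 6.6 + 0.2x gives x* = 422 and P* = 91.
With the rebate, buyers effectively pay Pb = Ps − 33, where Ps is the price sellers receive.
On the curves, Pb = 484/3 - (1/6)x and Ps = 6.6 + 0.2x; the wedge Ps − Pb = 33 gives 6.6 + 0.2x − (484/3 - (1/6)x) = 33, so x' = 512.
Then Pb = 484/3 − (1/6)·512 = 76 and Ps = 6.6 + 0.2·512 = 109.
Buyers' price falls by P* − Pb = 91 − 76 = 15; sellers' price rises by Ps − P* = 109 − 91 = 18.
So consumers capture 15/33 = 5/11 of each unit of subsidy.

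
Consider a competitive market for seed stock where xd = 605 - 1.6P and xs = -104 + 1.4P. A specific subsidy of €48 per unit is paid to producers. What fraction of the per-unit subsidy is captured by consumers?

Consumer share = 7/15

Pre-subsidy: 605 - 1.6P = -104 + 1.4P gives P* = 709/3, x* = 3403/15.
With the subsidy, sellers receive Ps = Pb + 48 for each unit, where Pb is the price buyers pay.
Supply in terms of Pb becomes xs = -104 + 1.4(Pb + 48) = -36.8 + 1.4Pb. Setting this equal to demand: 605 - 1.6Pb = -36.8 + 1.4Pb, so Pb = 3209/15.
Sellers receive Ps = 3209/15 + 48 = 3929/15; x' = 605 − 1.6·(3209/15) = 19703/75.
Buyers' price falls by P* − Pb = 709/3 − 3209/15 = 22.4; sellers' price rises by Ps − P* = 3929/15 − 709/3 = 25.6.
So consumers capture 22.4/48 = 7/15 of each unit of subsidy.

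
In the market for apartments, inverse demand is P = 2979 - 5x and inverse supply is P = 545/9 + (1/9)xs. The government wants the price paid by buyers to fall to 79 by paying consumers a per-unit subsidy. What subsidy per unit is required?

At a buyer price of 79, quantity demanded is 595.8 − 0.2·79 = 580.
Sellers supply 580 only when they receive Ps = 545/9 + (1/9)·580 = 125.
s = Ps − Pb = 125 − 79 = 46.

Required subsidy s = 46 per unit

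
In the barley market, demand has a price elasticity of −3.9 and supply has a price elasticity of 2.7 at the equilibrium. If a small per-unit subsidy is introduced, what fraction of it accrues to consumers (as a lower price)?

Consumer share = 9/22

For a small subsidy around the equilibrium, the benefit split depends on the relative slopes, which at a point are proportional to the elasticities.
Buyer share = εs/(εs + |εd|) = 2.7/(2.7 + 3.9) = 9/22; seller share = |εd|/(εs + |εd|) = 13/22.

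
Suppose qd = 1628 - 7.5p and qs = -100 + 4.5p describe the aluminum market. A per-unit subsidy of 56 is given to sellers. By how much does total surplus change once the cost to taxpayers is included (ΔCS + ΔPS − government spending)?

Net change in total surplus = -4410

Pre-subsidy: 1628 - 7.5p = -100 + 4.5p gives p* = 144, q* = 548.
With the subsidy, sellers receive ps = pb + 56 for each unit, where pb is the price buyers pay.
Supply in terms of pb becomes qs = -100 + 4.5(pb + 56) = 152 + 4.5pb. Setting this equal to demand: 1628 - 7.5pb = 152 + 4.5pb, so pb = 123.
Sellers receive ps = 123 + 56 = 179; q' = 1628 − 7.5·123 = 705.5.
ΔCS = ½(548 + 705.5)(144 − 123) = 13161.75; ΔPS = ½(548 + 705.5)(179 − 144) = 21936.25.
Government spending = 56 × 705.5 = 39508.
Net change = 13161.75 + 21936.25 − 39508 = -4410. The loss equals the DWL triangle ½·56·157.5.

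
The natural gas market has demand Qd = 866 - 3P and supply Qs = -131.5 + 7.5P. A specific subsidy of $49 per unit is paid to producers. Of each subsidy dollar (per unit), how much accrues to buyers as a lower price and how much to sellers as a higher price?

Pre-subsidy: 866 - 3P = -131.5 + 7.5P gives P* = 95, Q* = 581.
With the subsidy, sellers receive Ps = Pb + 49 for each unit, where Pb is the price buyers pay.
Supply in terms of Pb becomes Qs = -131.5 + 7.5(Pb + 49) = 236 + 7.5Pb. Setting this equal to demand: 866 - 3Pb = 236 + 7.5Pb, so Pb = 60.
Sellers receive Ps = 60 + 49 = 109; Q' = 866 − 3·60 = 686.
Buyers' price falls by P* − Pb = 95 − 60 = 35; sellers' price rises by Ps − P* = 109 − 95 = 14.

Buyers gain $35 per unit; sellers gain $14 per unit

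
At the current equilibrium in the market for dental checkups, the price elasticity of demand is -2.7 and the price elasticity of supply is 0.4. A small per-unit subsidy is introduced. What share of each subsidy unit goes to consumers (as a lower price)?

Consumer share = 4/31

For a small subsidy around the equilibrium, the benefit split depends on the relative slopes, which at a point are proportional to the elasticities.
Buyer share = εs/(εs + |εd|) = 0.4/(0.4 + 2.7) = 4/31; seller share = |εd|/(εs + |εd|) = 27/31.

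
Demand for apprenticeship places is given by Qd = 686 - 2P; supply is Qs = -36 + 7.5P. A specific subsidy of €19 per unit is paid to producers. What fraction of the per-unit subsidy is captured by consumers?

Consumer share = 15/19

Pre-subsidy: 686 - 2P = -36 + 7.5P gives P* = 76, Q* = 534.
With the subsidy, sellers receive Ps = Pb + 19 for each unit, where Pb is the price buyers pay.
Supply in terms of Pb becomes Qs = -36 + 7.5(Pb + 19) = 106.5 + 7.5Pb. Setting this equal to demand: 686 - 2Pb = 106.5 + 7.5Pb, so Pb = 61.
Sellers receive Ps = 61 + 19 = 80; Q' = 686 − 2·61 = 564.
Buyers' price falls by P* − Pb = 76 − 61 = 15; sellers' price rises by Ps − P* = 80 − 76 = 4.
So consumers capture 15/19 = 15/19 of each unit of subsidy.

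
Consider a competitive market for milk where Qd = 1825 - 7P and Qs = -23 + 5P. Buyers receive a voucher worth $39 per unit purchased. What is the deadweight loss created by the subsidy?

Deadweight loss = $2218.125

Pre-subsidy: 1825 - 7P = -23 + 5P gives P* = 154, Q* = 747.
With the rebate, buyers effectively pay Pb = Ps − 39, where Ps is the price sellers receive.
Demand in terms of Ps becomes Qd = 1825 − 7(Ps − 39) = 2098 - 7Ps. Setting this equal to supply: 2098 - 7Ps = -23 + 5Ps, so Ps = 176.75.
Buyers pay Pb = 176.75 − 39 = 137.75; Q' = -23 + 5·176.75 = 860.75.
The subsidy expands output by 860.75 − 747 = 113.75 past the efficient level; on those units the gap between marginal cost and willingness to pay runs from 0 up to 39.
DWL = ½ × 39 × 113.75 = 2218.125.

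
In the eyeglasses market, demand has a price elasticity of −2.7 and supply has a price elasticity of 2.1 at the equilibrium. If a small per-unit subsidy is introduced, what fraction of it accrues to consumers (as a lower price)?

For a small subsidy around the equilibrium, the benefit split depends on the relative slopes, which at a point are proportional to the elasticities.
Buyer share = εs/(εs + |εd|) = 2.1/(2.1 + 2.7) = 0.4375; seller share = |εd|/(εs + |εd|) = 0.5625.

Consumer share = 0.4375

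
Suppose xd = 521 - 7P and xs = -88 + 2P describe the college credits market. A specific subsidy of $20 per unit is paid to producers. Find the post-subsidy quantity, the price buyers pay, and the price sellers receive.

x' = 706/9; buyers pay 569/9; sellers receive 749/9

Pre-subsidy: 521 - 7P = -88 + 2P gives P* = 203/3, x* = 142/3.
With the subsidy, sellers receive Ps = Pb + 20 for each unit, where Pb is the price buyers pay.
Supply in terms of Pb becomes xs = -88 + 2(Pb + 20) = -48 + 2Pb. Setting this equal to demand: 521 - 7Pb = -48 + 2Pb, so Pb = 569/9.
Sellers receive Ps = 569/9 + 20 = 749/9; x' = 521 − 7·(569/9) = 706/9.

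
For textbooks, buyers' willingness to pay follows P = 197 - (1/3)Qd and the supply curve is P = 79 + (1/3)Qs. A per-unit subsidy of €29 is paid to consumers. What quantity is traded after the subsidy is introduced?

Q' = 220.5

Pre-subsidy: 197 - (1/3)Q = 79 + (1/3)Q gives Q* = 177 and P* = 138.
With the rebate, buyers effectively pay Pb = Ps − 29, where Ps is the price sellers receive.
On the curves, Pb = 197 - (1/3)Q and Ps = 79 + (1/3)Q; the wedge Ps − Pb = 29 gives 79 + (1/3)Q − (197 - (1/3)Q) = 29, so Q' = 220.5.
Then Pb = 197 − (1/3)·220.5 = 123.5 and Ps = 79 + (1/3)·220.5 = 152.5.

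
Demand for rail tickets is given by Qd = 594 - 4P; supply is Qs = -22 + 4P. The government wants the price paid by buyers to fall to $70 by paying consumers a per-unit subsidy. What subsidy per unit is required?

Required subsidy s = $14 per unit

At a buyer price of 70, quantity demanded is 594 − 4·70 = 314.
Sellers supply 314 only when they receive Ps with -22 + 4·Ps = 314, i.e. Ps = 84.
s = Ps − Pb = 84 − 70 = 14.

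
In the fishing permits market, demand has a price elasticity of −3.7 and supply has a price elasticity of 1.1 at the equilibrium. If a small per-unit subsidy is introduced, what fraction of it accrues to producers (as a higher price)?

For a small subsidy around the equilibrium, the benefit split depends on the relative slopes, which at a point are proportional to the elasticities.
Buyer share = εs/(εs + |εd|) = 1.1/(1.1 + 3.7) = 11/48; seller share = |εd|/(εs + |εd|) = 37/48.
So producers capture 37/48 of the subsidy.

Producer share = 37/48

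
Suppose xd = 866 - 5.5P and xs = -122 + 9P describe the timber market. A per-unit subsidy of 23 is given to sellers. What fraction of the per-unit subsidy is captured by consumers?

Consumer share = 18/29

Pre-subsidy: 866 - 5.5P = -122 + 9P gives P* = 1976/29, x* = 14246/29.
With the subsidy, sellers receive Ps = Pb + 23 for each unit, where Pb is the price buyers pay.
Supply in terms of Pb becomes xs = -122 + 9(Pb + 23) = 85 + 9Pb. Setting this equal to demand: 866 - 5.5Pb = 85 + 9Pb, so Pb = 1562/29.
Sellers receive Ps = 1562/29 + 23 = 2229/29; x' = 866 − 5.5·(1562/29) = 16523/29.
Buyers' price falls by P* − Pb = 1976/29 − 1562/29 = 414/29; sellers' price rises by Ps − P* = 2229/29 − 1976/29 = 253/29.
So consumers capture (414/29)/23 = 18/29 of each unit of subsidy.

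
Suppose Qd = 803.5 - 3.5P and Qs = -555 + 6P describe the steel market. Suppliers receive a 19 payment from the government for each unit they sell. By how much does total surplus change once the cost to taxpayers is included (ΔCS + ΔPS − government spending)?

Net change in total surplus = -399

Pre-subsidy: 803.5 - 3.5P = -555 + 6P gives P* = 143, Q* = 303.
With the subsidy, sellers receive Ps = Pb + 19 for each unit, where Pb is the price buyers pay.
Supply in terms of Pb becomes Qs = -555 + 6(Pb + 19) = -441 + 6Pb. Setting this equal to demand: 803.5 - 3.5Pb = -441 + 6Pb, so Pb = 131.
Sellers receive Ps = 131 + 19 = 150; Q' = 803.5 − 3.5·131 = 345.
ΔCS = ½(303 + 345)(143 − 131) = 3888; ΔPS = ½(303 + 345)(150 − 143) = 2268.
Government spending = 19 × 345 = 6555.
Net change = 3888 + 2268 − 6555 = -399. The loss equals the DWL triangle ½·19·42.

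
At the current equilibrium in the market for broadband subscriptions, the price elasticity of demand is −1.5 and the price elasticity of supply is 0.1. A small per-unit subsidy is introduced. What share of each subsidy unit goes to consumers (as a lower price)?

For a small subsidy around the equilibrium, the benefit split depends on the relative slopes, which at a point are proportional to the elasticities.
Buyer share = εs/(εs + |εd|) = 0.1/(0.1 + 1.5) = 0.0625; seller share = |εd|/(εs + |εd|) = 0.9375.

Consumer share = 0.0625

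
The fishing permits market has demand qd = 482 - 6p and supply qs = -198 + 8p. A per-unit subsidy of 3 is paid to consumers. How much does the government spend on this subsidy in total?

Pre-subsidy: 482 - 6p = -198 + 8p gives p* = 340/7, q* = 1334/7.
With the rebate, buyers effectively pay pb = ps − 3, where ps is the price sellers receive.
Demand in terms of ps becomes qd = 482 − 6(ps − 3) = 500 - 6ps. Setting this equal to supply: 500 - 6ps = -198 + 8ps, so ps = 349/7.
Buyers pay pb = 349/7 − 3 = 328/7; q' = -198 + 8·(349/7) = 1406/7.
Government outlay = subsidy × quantity = 3 × 1406/7 = 4218/7.

Government cost = 4218/7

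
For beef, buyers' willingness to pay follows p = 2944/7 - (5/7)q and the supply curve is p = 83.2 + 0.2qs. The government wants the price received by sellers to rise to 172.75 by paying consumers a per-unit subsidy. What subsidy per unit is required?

At a seller price of 172.75, quantity supplied is -416 + 5·172.75 = 447.75.
Buyers absorb 447.75 only when they pay pb = 2944/7 − (5/7)·447.75 = 100.75.
s = ps − pb = 172.75 − 100.75 = 72.

Required subsidy s = 72 per unit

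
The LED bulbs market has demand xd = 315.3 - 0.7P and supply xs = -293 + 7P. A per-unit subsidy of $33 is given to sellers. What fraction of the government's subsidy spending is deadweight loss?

DWL / government spending = 21/562

Pre-subsidy: 315.3 - 0.7P = -293 + 7P gives P* = 79, x* = 260.
With the subsidy, sellers receive Ps = Pb + 33 for each unit, where Pb is the price buyers pay.
Supply in terms of Pb becomes xs = -293 + 7(Pb + 33) = -62 + 7Pb. Setting this equal to demand: 315.3 - 0.7Pb = -62 + 7Pb, so Pb = 49.
Sellers receive Ps = 49 + 33 = 82; x' = 315.3 − 0.7·49 = 281.
ΔCS = ½(260 + 281)(79 − 49) = 8115; ΔPS = ½(260 + 281)(82 − 79) = 811.5.
Government spending = 33 × 281 = 9273.
DWL = ½ × 33 × (281 − 260) = 346.5; fraction = 346.5 / 9273 = 21/562.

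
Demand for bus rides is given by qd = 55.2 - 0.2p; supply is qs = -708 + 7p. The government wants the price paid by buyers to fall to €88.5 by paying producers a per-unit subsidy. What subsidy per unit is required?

At a buyer price of 88.5, quantity demanded is 55.2 − 0.2·88.5 = 37.5.
Sellers supply 37.5 only when they receive ps with -708 + 7·ps = 37.5, i.e. ps = 106.5.
s = ps − pb = 106.5 − 88.5 = 18.

Required subsidy s = €18 per unit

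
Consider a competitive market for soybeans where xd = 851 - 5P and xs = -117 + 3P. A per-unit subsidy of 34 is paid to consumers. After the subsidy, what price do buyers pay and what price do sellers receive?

Pre-subsidy: 851 - 5P = -117 + 3P gives P* = 121, x* = 246.
With the rebate, buyers effectively pay Pb = Ps − 34, where Ps is the price sellers receive.
Demand in terms of Ps becomes xd = 851 − 5(Ps − 34) = 1021 - 5Ps. Setting this equal to supply: 1021 - 5Ps = -117 + 3Ps, so Ps = 142.25.
Buyers pay Pb = 142.25 − 34 = 108.25; x' = -117 + 3·142.25 = 309.75.

Buyers pay 108.25; sellers receive 142.25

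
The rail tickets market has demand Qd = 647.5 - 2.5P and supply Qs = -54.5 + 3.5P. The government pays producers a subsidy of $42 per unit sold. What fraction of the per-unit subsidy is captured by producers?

Pre-subsidy: 647.5 - 2.5P = -54.5 + 3.5P gives P* = 117, Q* = 355.
With the subsidy, sellers receive Ps = Pb + 42 for each unit, where Pb is the price buyers pay.
Supply in terms of Pb becomes Qs = -54.5 + 3.5(Pb + 42) = 92.5 + 3.5Pb. Setting this equal to demand: 647.5 - 2.5Pb = 92.5 + 3.5Pb, so Pb = 92.5.
Sellers receive Ps = 92.5 + 42 = 134.5; Q' = 647.5 − 2.5·92.5 = 416.25.
Buyers' price falls by P* − Pb = 117 − 92.5 = 24.5; sellers' price rises by Ps − P* = 134.5 − 117 = 17.5.
So producers capture 17.5/42 = 5/12 of each unit of subsidy.

Producer share = 5/12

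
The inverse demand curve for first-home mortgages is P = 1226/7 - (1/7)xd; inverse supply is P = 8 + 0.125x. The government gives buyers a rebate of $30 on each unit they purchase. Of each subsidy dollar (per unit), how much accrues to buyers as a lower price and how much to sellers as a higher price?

Pre-subsidy: 1226/7 - (1/7)x = 8 + 0.125x gives x* = 624 and P* = 86.
With the rebate, buyers effectively pay Pb = Ps − 30, where Ps is the price sellers receive.
On the curves, Pb = 1226/7 - (1/7)x and Ps = 8 + 0.125x; the wedge Ps − Pb = 30 gives 8 + 0.125x − (1226/7 - (1/7)x) = 30, so x' = 736.
Then Pb = 1226/7 − (1/7)·736 = 70 and Ps = 8 + 0.125·736 = 100.
Buyers' price falls by P* − Pb = 86 − 70 = 16; sellers' price rises by Ps − P* = 100 − 86 = 14.

Buyers gain $16 per unit; sellers gain $14 per unit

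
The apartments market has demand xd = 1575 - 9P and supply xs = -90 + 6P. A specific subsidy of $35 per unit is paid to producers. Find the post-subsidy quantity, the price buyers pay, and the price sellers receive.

Pre-subsidy: 1575 - 9P = -90 + 6P gives P* = 111, x* = 576.
With the subsidy, sellers receive Ps = Pb + 35 for each unit, where Pb is the price buyers pay.
Supply in terms of Pb becomes xs = -90 + 6(Pb + 35) = 120 + 6Pb. Setting this equal to demand: 1575 - 9Pb = 120 + 6Pb, so Pb = 97.
Sellers receive Ps = 97 + 35 = 132; x' = 1575 − 9·97 = 702.

x' = 702; buyers pay $97; sellers receive $132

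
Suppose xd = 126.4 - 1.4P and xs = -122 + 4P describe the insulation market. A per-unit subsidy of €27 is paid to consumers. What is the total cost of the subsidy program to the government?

Government cost = €2430

Pre-subsidy: 126.4 - 1.4P = -122 + 4P gives P* = 46, x* = 62.
With the rebate, buyers effectively pay Pb = Ps − 27, where Ps is the price sellers receive.
Demand in terms of Ps becomes xd = 126.4 − 1.4(Ps − 27) = 164.2 - 1.4Ps. Setting this equal to supply: 164.2 - 1.4Ps = -122 + 4Ps, so Ps = 53.
Buyers pay Pb = 53 − 27 = 26; x' = -122 + 4·53 = 90.
Government outlay = subsidy × quantity = 27 × 90 = 2430.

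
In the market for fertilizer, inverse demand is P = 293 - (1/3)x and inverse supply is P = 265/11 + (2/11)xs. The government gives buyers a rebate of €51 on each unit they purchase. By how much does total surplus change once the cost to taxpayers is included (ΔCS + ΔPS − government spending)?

Pre-subsidy: 293 - (1/3)x = 265/11 + (2/11)x gives x* = 522 and P* = 119.
With the rebate, buyers effectively pay Pb = Ps − 51, where Ps is the price sellers receive.
On the curves, Pb = 293 - (1/3)x and Ps = 265/11 + (2/11)x; the wedge Ps − Pb = 51 gives 265/11 + (2/11)x − (293 - (1/3)x) = 51, so x' = 621.
Then Pb = 293 − (1/3)·621 = 86 and Ps = 265/11 + (2/11)·621 = 137.
ΔCS = ½(522 + 621)(119 − 86) = 18859.5; ΔPS = ½(522 + 621)(137 − 119) = 10287.
Government spending = 51 × 621 = 31671.
Net change = 18859.5 + 10287 − 31671 = -2524.5. The loss equals the DWL triangle ½·51·99.

Net change in total surplus = -€2524.5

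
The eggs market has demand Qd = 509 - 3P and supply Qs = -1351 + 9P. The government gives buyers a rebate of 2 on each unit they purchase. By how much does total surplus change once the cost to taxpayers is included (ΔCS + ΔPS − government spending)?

Net change in total surplus = -4.5

Pre-subsidy: 509 - 3P = -1351 + 9P gives P* = 155, Q* = 44.
With the rebate, buyers effectively pay Pb = Ps − 2, where Ps is the price sellers receive.
Demand in terms of Ps becomes Qd = 509 − 3(Ps − 2) = 515 - 3Ps. Setting this equal to supply: 515 - 3Ps = -1351 + 9Ps, so Ps = 155.5.
Buyers pay Pb = 155.5 − 2 = 153.5; Q' = -1351 + 9·155.5 = 48.5.
ΔCS = ½(44 + 48.5)(155 − 153.5) = 69.375; ΔPS = ½(44 + 48.5)(155.5 − 155) = 23.125.
Government spending = 2 × 48.5 = 97.
Net change = 69.375 + 23.125 − 97 = -4.5. The loss equals the DWL triangle ½·2·4.5.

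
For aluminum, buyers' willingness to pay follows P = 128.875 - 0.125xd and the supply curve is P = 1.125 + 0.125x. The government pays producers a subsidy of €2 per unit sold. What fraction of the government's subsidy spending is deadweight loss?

DWL / government spending = 4/519

Pre-subsidy: 128.875 - 0.125x = 1.125 + 0.125x gives x* = 511 and P* = 65.
With the subsidy, sellers receive Ps = Pb + 2 for each unit, where Pb is the price buyers pay.
On the curves, Pb = 128.875 - 0.125x and Ps = 1.125 + 0.125x; the wedge Ps − Pb = 2 gives 1.125 + 0.125x − (128.875 - 0.125x) = 2, so x' = 519.
Then Pb = 128.875 − 0.125·519 = 64 and Ps = 1.125 + 0.125·519 = 66.
ΔCS = ½(511 + 519)(65 − 64) = 515; ΔPS = ½(511 + 519)(66 − 65) = 515.
Government spending = 2 × 519 = 1038.
DWL = ½ × 2 × (519 − 511) = 8; fraction = 8 / 1038 = 4/519.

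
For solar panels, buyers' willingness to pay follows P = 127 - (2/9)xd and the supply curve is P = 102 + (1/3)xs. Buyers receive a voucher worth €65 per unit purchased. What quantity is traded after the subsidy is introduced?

x' = 162

Pre-subsidy: 127 - (2/9)x = 102 + (1/3)x gives x* = 45 and P* = 117.
With the rebate, buyers effectively pay Pb = Ps − 65, where Ps is the price sellers receive.
On the curves, Pb = 127 - (2/9)x and Ps = 102 + (1/3)x; the wedge Ps − Pb = 65 gives 102 + (1/3)x − (127 - (2/9)x) = 65, so x' = 162.
Then Pb = 127 − (2/9)·162 = 91 and Ps = 102 + (1/3)·162 = 156.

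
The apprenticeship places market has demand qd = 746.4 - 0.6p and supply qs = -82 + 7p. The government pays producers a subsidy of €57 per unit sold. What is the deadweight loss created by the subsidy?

Deadweight loss = €897.75

Pre-subsidy: 746.4 - 0.6p = -82 + 7p gives p* = 109, q* = 681.
With the subsidy, sellers receive ps = pb + 57 for each unit, where pb is the price buyers pay.
Supply in terms of pb becomes qs = -82 + 7(pb + 57) = 317 + 7pb. Setting this equal to demand: 746.4 - 0.6pb = 317 + 7pb, so pb = 56.5.
Sellers receive ps = 56.5 + 57 = 113.5; q' = 746.4 − 0.6·56.5 = 712.5.
The subsidy expands output by 712.5 − 681 = 31.5 past the efficient level; on those units the gap between marginal cost and willingness to pay runs from 0 up to 57.
DWL = ½ × 57 × 31.5 = 897.75.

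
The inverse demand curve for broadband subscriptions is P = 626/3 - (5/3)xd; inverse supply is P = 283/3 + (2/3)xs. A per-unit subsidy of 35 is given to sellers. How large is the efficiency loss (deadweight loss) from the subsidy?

Pre-subsidy: 626/3 - (5/3)x = 283/3 + (2/3)x gives x* = 49 and P* = 127.
With the subsidy, sellers receive Ps = Pb + 35 for each unit, where Pb is the price buyers pay.
On the curves, Pb = 626/3 - (5/3)x and Ps = 283/3 + (2/3)x; the wedge Ps − Pb = 35 gives 283/3 + (2/3)x − (626/3 - (5/3)x) = 35, so x' = 64.
Then Pb = 626/3 − (5/3)·64 = 102 and Ps = 283/3 + (2/3)·64 = 137.
The subsidy expands output by 64 − 49 = 15 past the efficient level; on those units the gap between marginal cost and willingness to pay runs from 0 up to 35.
DWL = ½ × 35 × 15 = 262.5.

Deadweight loss = 262.5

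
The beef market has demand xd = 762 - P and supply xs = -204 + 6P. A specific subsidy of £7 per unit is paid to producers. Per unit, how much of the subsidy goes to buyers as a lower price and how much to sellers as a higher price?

Buyers gain £6 per unit; sellers gain £1 per unit

Pre-subsidy: 762 - P = -204 + 6P gives P* = 138, x* = 624.
With the subsidy, sellers receive Ps = Pb + 7 for each unit, where Pb is the price buyers pay.
Supply in terms of Pb becomes xs = -204 + 6(Pb + 7) = -162 + 6Pb. Setting this equal to demand: 762 - Pb = -162 + 6Pb, so Pb = 132.
Sellers receive Ps = 132 + 7 = 139; x' = 762 − 1·132 = 630.
Buyers' price falls by P* − Pb = 138 − 132 = 6; sellers' price rises by Ps − P* = 139 − 138 = 1.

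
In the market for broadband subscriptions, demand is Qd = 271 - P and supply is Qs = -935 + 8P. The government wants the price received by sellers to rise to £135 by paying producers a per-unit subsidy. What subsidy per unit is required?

At a seller price of 135, quantity supplied is -935 + 8·135 = 145.
Buyers absorb 145 only when they pay Pb with 271 − 1·Pb = 145, i.e. Pb = 126.
s = Ps − Pb = 135 − 126 = 9.

Required subsidy s = £9 per unit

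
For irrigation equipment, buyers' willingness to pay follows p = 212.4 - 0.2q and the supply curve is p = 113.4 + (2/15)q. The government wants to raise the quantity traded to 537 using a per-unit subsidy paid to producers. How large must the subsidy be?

At q = 537, from the demand curve buyers pay pb = 212.4 − 0.2·537 = 105; from the supply curve sellers need ps = 113.4 + (2/15)·537 = 185.
The subsidy must fill the gap: s = ps − pb = 185 − 105 = 80.

Required subsidy s = 80 per unit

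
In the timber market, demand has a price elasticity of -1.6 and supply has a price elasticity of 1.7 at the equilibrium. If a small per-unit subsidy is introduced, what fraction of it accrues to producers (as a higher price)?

For a small subsidy around the equilibrium, the benefit split depends on the relative slopes, which at a point are proportional to the elasticities.
Buyer share = εs/(εs + |εd|) = 1.7/(1.7 + 1.6) = 17/33; seller share = |εd|/(εs + |εd|) = 16/33.
So producers capture 16/33 of the subsidy.

Producer share = 16/33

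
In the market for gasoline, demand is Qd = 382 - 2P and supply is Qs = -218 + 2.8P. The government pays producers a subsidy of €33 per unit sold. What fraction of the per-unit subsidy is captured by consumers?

Pre-subsidy: 382 - 2P = -218 + 2.8P gives P* = 125, Q* = 132.
With the subsidy, sellers receive Ps = Pb + 33 for each unit, where Pb is the price buyers pay.
Supply in terms of Pb becomes Qs = -218 + 2.8(Pb + 33) = -125.6 + 2.8Pb. Setting this equal to demand: 382 - 2Pb = -125.6 + 2.8Pb, so Pb = 105.75.
Sellers receive Ps = 105.75 + 33 = 138.75; Q' = 382 − 2·105.75 = 170.5.
Buyers' price falls by P* − Pb = 125 − 105.75 = 19.25; sellers' price rises by Ps − P* = 138.75 − 125 = 13.75.
So consumers capture 19.25/33 = 7/12 of each unit of subsidy.

Consumer share = 7/12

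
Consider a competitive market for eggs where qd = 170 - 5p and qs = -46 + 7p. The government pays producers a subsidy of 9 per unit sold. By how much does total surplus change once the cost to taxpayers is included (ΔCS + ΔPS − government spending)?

Net change in total surplus = -118.125

Pre-subsidy: 170 - 5p = -46 + 7p gives p* = 18, q* = 80.
With the subsidy, sellers receive ps = pb + 9 for each unit, where pb is the price buyers pay.
Supply in terms of pb becomes qs = -46 + 7(pb + 9) = 17 + 7pb. Setting this equal to demand: 170 - 5pb = 17 + 7pb, so pb = 12.75.
Sellers receive ps = 12.75 + 9 = 21.75; q' = 170 − 5·12.75 = 106.25.
ΔCS = ½(80 + 106.25)(18 − 12.75) = 488.90625; ΔPS = ½(80 + 106.25)(21.75 − 18) = 349.21875.
Government spending = 9 × 106.25 = 956.25.
Net change = 488.90625 + 349.21875 − 956.25 = -118.125. The loss equals the DWL triangle ½·9·26.25.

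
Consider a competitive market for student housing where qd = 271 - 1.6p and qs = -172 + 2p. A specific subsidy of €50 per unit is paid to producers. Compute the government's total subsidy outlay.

Government cost = 53350/9

Pre-subsidy: 271 - 1.6p = -172 + 2p gives p* = 2215/18, q* = 667/9.
With the subsidy, sellers receive ps = pb + 50 for each unit, where pb is the price buyers pay.
Supply in terms of pb becomes qs = -172 + 2(pb + 50) = -72 + 2pb. Setting this equal to demand: 271 - 1.6pb = -72 + 2pb, so pb = 1715/18.
Sellers receive ps = 1715/18 + 50 = 2615/18; q' = 271 − 1.6·(1715/18) = 1067/9.
Government outlay = subsidy × quantity = 50 × 1067/9 = 53350/9.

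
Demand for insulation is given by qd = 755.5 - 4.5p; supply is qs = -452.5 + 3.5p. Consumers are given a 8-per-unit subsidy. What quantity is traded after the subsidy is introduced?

q' = 91.75

Pre-subsidy: 755.5 - 4.5p = -452.5 + 3.5p gives p* = 151, q* = 76.
With the rebate, buyers effectively pay pb = ps − 8, where ps is the price sellers receive.
Demand in terms of ps becomes qd = 755.5 − 4.5(ps − 8) = 791.5 - 4.5ps. Setting this equal to supply: 791.5 - 4.5ps = -452.5 + 3.5ps, so ps = 155.5.
Buyers pay pb = 155.5 − 8 = 147.5; q' = -452.5 + 3.5·155.5 = 91.75.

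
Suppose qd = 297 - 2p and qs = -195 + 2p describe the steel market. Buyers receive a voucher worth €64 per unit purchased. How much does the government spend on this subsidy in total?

Pre-subsidy: 297 - 2p = -195 + 2p gives p* = 123, q* = 51.
With the rebate, buyers effectively pay pb = ps − 64, where ps is the price sellers receive.
Demand in terms of ps becomes qd = 297 − 2(ps − 64) = 425 - 2ps. Setting this equal to supply: 425 - 2ps = -195 + 2ps, so ps = 155.
Buyers pay pb = 155 − 64 = 91; q' = -195 + 2·155 = 115.
Government outlay = subsidy × quantity = 64 × 115 = 7360.

Government cost = €7360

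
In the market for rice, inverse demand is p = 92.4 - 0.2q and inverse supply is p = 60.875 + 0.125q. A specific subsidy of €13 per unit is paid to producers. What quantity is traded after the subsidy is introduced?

q' = 137

Pre-subsidy: 92.4 - 0.2q = 60.875 + 0.125q gives q* = 97 and p* = 73.
With the subsidy, sellers receive ps = pb + 13 for each unit, where pb is the price buyers pay.
On the curves, pb = 92.4 - 0.2q and ps = 60.875 + 0.125q; the wedge ps − pb = 13 gives 60.875 + 0.125q − (92.4 - 0.2q) = 13, so q' = 137.
Then pb = 92.4 − 0.2·137 = 65 and ps = 60.875 + 0.125·137 = 78.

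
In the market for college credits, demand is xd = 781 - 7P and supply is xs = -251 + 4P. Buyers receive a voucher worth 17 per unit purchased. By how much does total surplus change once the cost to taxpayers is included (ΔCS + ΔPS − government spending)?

Pre-subsidy: 781 - 7P = -251 + 4P gives P* = 1032/11, x* = 1367/11.
With the rebate, buyers effectively pay Pb = Ps − 17, where Ps is the price sellers receive.
Demand in terms of Ps becomes xd = 781 − 7(Ps − 17) = 900 - 7Ps. Setting this equal to supply: 900 - 7Ps = -251 + 4Ps, so Ps = 1151/11.
Buyers pay Pb = 1151/11 − 17 = 964/11; x' = -251 + 4·(1151/11) = 1843/11.
ΔCS = ½(1367/11 + 1843/11)(1032/11 − 964/11) = 109140/121; ΔPS = ½(1367/11 + 1843/11)(1151/11 − 1032/11) = 190995/121.
Government spending = 17 × 1843/11 = 31331/11.
Net change = 109140/121 + 190995/121 − 31331/11 = -4046/11. The loss equals the DWL triangle ½·17·476/11.

Net change in total surplus = -4046/11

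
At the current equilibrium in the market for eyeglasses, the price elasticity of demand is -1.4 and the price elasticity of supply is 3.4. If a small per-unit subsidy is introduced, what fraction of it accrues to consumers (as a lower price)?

Consumer share = 17/24

For a small subsidy around the equilibrium, the benefit split depends on the relative slopes, which at a point are proportional to the elasticities.
Buyer share = εs/(εs + |εd|) = 3.4/(3.4 + 1.4) = 17/24; seller share = |εd|/(εs + |εd|) = 7/24.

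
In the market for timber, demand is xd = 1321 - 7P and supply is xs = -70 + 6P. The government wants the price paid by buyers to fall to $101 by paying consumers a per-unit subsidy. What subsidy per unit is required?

At a buyer price of 101, quantity demanded is 1321 − 7·101 = 614.
Sellers supply 614 only when they receive Ps with -70 + 6·Ps = 614, i.e. Ps = 114.
s = Ps − Pb = 114 − 101 = 13.

Required subsidy s = $13 per unit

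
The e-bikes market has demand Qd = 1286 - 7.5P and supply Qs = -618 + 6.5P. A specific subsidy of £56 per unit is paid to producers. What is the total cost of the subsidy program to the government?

Pre-subsidy: 1286 - 7.5P = -618 + 6.5P gives P* = 136, Q* = 266.
With the subsidy, sellers receive Ps = Pb + 56 for each unit, where Pb is the price buyers pay.
Supply in terms of Pb becomes Qs = -618 + 6.5(Pb + 56) = -254 + 6.5Pb. Setting this equal to demand: 1286 - 7.5Pb = -254 + 6.5Pb, so Pb = 110.
Sellers receive Ps = 110 + 56 = 166; Q' = 1286 − 7.5·110 = 461.
Government outlay = subsidy × quantity = 56 × 461 = 25816.

Government cost = £25816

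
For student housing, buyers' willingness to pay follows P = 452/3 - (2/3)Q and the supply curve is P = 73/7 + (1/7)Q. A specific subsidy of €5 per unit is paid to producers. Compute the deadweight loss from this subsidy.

Deadweight loss = 525/34

Pre-subsidy: 452/3 - (2/3)Q = 73/7 + (1/7)Q gives Q* = 2945/17 and P* = 598/17.
With the subsidy, sellers receive Ps = Pb + 5 for each unit, where Pb is the price buyers pay.
On the curves, Pb = 452/3 - (2/3)Q and Ps = 73/7 + (1/7)Q; the wedge Ps − Pb = 5 gives 73/7 + (1/7)Q − (452/3 - (2/3)Q) = 5, so Q' = 3050/17.
Then Pb = 452/3 − (2/3)·(3050/17) = 528/17 and Ps = 73/7 + (1/7)·(3050/17) = 613/17.
The subsidy expands output by 3050/17 − 2945/17 = 105/17 past the efficient level; on those units the gap between marginal cost and willingness to pay runs from 0 up to 5.
DWL = ½ × 5 × 105/17 = 525/34.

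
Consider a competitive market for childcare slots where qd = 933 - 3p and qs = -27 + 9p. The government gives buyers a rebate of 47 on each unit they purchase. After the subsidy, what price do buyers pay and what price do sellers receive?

Pre-subsidy: 933 - 3p = -27 + 9p gives p* = 80, q* = 693.
With the rebate, buyers effectively pay pb = ps − 47, where ps is the price sellers receive.
Demand in terms of ps becomes qd = 933 − 3(ps − 47) = 1074 - 3ps. Setting this equal to supply: 1074 - 3ps = -27 + 9ps, so ps = 91.75.
Buyers pay pb = 91.75 − 47 = 44.75; q' = -27 + 9·91.75 = 798.75.

Buyers pay 44.75; sellers receive 91.75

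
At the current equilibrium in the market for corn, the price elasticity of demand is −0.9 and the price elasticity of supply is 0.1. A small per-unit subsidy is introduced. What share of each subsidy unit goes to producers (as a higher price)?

For a small subsidy around the equilibrium, the benefit split depends on the relative slopes, which at a point are proportional to the elasticities.
Buyer share = εs/(εs + |εd|) = 0.1/(0.1 + 0.9) = 0.1; seller share = |εd|/(εs + |εd|) = 0.9.
So producers capture 0.9 of the subsidy.

Producer share = 0.9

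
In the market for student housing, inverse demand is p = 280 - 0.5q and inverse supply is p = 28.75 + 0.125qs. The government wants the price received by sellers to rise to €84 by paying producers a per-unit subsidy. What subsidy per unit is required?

Required subsidy s = €25 per unit

At a seller price of 84, quantity supplied is -230 + 8·84 = 442.
Buyers absorb 442 only when they pay pb = 280 − 0.5·442 = 59.
s = ps − pb = 84 − 59 = 25.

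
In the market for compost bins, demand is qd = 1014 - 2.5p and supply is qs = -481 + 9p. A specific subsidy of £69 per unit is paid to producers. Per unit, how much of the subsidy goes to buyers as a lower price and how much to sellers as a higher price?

Pre-subsidy: 1014 - 2.5p = -481 + 9p gives p* = 130, q* = 689.
With the subsidy, sellers receive ps = pb + 69 for each unit, where pb is the price buyers pay.
Supply in terms of pb becomes qs = -481 + 9(pb + 69) = 140 + 9pb. Setting this equal to demand: 1014 - 2.5pb = 140 + 9pb, so pb = 76.
Sellers receive ps = 76 + 69 = 145; q' = 1014 − 2.5·76 = 824.
Buyers' price falls by p* − pb = 130 − 76 = 54; sellers' price rises by ps − p* = 145 − 130 = 15.

Buyers gain £54 per unit; sellers gain £15 per unit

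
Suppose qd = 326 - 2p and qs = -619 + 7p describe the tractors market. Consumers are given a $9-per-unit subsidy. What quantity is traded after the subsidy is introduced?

Pre-subsidy: 326 - 2p = -619 + 7p gives p* = 105, q* = 116.
With the rebate, buyers effectively pay pb = ps − 9, where ps is the price sellers receive.
Demand in terms of ps becomes qd = 326 − 2(ps − 9) = 344 - 2ps. Setting this equal to supply: 344 - 2ps = -619 + 7ps, so ps = 107.
Buyers pay pb = 107 − 9 = 98; q' = -619 + 7·107 = 130.

q' = 130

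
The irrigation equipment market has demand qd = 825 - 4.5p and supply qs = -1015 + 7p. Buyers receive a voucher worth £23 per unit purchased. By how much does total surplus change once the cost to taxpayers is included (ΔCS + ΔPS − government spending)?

Pre-subsidy: 825 - 4.5p = -1015 + 7p gives p* = 160, q* = 105.
With the rebate, buyers effectively pay pb = ps − 23, where ps is the price sellers receive.
Demand in terms of ps becomes qd = 825 − 4.5(ps − 23) = 928.5 - 4.5ps. Setting this equal to supply: 928.5 - 4.5ps = -1015 + 7ps, so ps = 169.
Buyers pay pb = 169 − 23 = 146; q' = -1015 + 7·169 = 168.
ΔCS = ½(105 + 168)(160 − 146) = 1911; ΔPS = ½(105 + 168)(169 − 160) = 1228.5.
Government spending = 23 × 168 = 3864.
Net change = 1911 + 1228.5 − 3864 = -724.5. The loss equals the DWL triangle ½·23·63.

Net change in total surplus = -£724.5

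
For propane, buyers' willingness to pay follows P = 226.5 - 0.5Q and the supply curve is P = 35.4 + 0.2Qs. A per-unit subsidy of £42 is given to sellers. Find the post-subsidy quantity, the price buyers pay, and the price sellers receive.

Q' = 333; buyers pay £60; sellers receive £102

Pre-subsidy: 226.5 - 0.5Q = 35.4 + 0.2Q gives Q* = 273 and P* = 90.
With the subsidy, sellers receive Ps = Pb + 42 for each unit, where Pb is the price buyers pay.
On the curves, Pb = 226.5 - 0.5Q and Ps = 35.4 + 0.2Q; the wedge Ps − Pb = 42 gives 35.4 + 0.2Q − (226.5 - 0.5Q) = 42, so Q' = 333.
Then Pb = 226.5 − 0.5·333 = 60 and Ps = 35.4 + 0.2·333 = 102.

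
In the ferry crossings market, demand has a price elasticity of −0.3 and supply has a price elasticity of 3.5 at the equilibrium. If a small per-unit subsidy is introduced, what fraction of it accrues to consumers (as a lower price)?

For a small subsidy around the equilibrium, the benefit split depends on the relative slopes, which at a point are proportional to the elasticities.
Buyer share = εs/(εs + |εd|) = 3.5/(3.5 + 0.3) = 35/38; seller share = |εd|/(εs + |εd|) = 3/38.

Consumer share = 35/38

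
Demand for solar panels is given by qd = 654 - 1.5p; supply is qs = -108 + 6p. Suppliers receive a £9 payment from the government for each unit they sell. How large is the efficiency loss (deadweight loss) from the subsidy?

Pre-subsidy: 654 - 1.5p = -108 + 6p gives p* = 101.6, q* = 501.6.
With the subsidy, sellers receive ps = pb + 9 for each unit, where pb is the price buyers pay.
Supply in terms of pb becomes qs = -108 + 6(pb + 9) = -54 + 6pb. Setting this equal to demand: 654 - 1.5pb = -54 + 6pb, so pb = 94.4.
Sellers receive ps = 94.4 + 9 = 103.4; q' = 654 − 1.5·94.4 = 512.4.
The subsidy expands output by 512.4 − 501.6 = 10.8 past the efficient level; on those units the gap between marginal cost and willingness to pay runs from 0 up to 9.
DWL = ½ × 9 × 10.8 = 48.6.

Deadweight loss = £48.6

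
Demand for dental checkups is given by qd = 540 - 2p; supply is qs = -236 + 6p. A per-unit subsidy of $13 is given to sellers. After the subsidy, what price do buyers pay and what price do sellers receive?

Buyers pay $87.25; sellers receive $100.25

Pre-subsidy: 540 - 2p = -236 + 6p gives p* = 97, q* = 346.
With the subsidy, sellers receive ps = pb + 13 for each unit, where pb is the price buyers pay.
Supply in terms of pb becomes qs = -236 + 6(pb + 13) = -158 + 6pb. Setting this equal to demand: 540 - 2pb = -158 + 6pb, so pb = 87.25.
Sellers receive ps = 87.25 + 13 = 100.25; q' = 540 − 2·87.25 = 365.5.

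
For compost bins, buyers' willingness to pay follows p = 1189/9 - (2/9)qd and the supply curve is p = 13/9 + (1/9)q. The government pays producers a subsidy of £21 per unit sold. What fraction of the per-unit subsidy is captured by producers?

Pre-subsidy: 1189/9 - (2/9)q = 13/9 + (1/9)q gives q* = 392 and p* = 45.
With the subsidy, sellers receive ps = pb + 21 for each unit, where pb is the price buyers pay.
On the curves, pb = 1189/9 - (2/9)q and ps = 13/9 + (1/9)q; the wedge ps − pb = 21 gives 13/9 + (1/9)q − (1189/9 - (2/9)q) = 21, so q' = 455.
Then pb = 1189/9 − (2/9)·455 = 31 and ps = 13/9 + (1/9)·455 = 52.
Buyers' price falls by p* − pb = 45 − 31 = 14; sellers' price rises by ps − p* = 52 − 45 = 7.
So producers capture 7/21 = 1/3 of each unit of subsidy.

Producer share = 1/3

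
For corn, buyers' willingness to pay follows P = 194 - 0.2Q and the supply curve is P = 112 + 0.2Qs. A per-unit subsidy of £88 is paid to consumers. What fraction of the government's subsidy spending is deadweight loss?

DWL / government spending = 22/85

Pre-subsidy: 194 - 0.2Q = 112 + 0.2Q gives Q* = 205 and P* = 153.
With the rebate, buyers effectively pay Pb = Ps − 88, where Ps is the price sellers receive.
On the curves, Pb = 194 - 0.2Q and Ps = 112 + 0.2Q; the wedge Ps − Pb = 88 gives 112 + 0.2Q − (194 - 0.2Q) = 88, so Q' = 425.
Then Pb = 194 − 0.2·425 = 109 and Ps = 112 + 0.2·425 = 197.
ΔCS = ½(205 + 425)(153 − 109) = 13860; ΔPS = ½(205 + 425)(197 − 153) = 13860.
Government spending = 88 × 425 = 37400.
DWL = ½ × 88 × (425 − 205) = 9680; fraction = 9680 / 37400 = 22/85.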